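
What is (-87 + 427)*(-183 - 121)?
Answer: -103360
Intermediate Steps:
(-87 + 427)*(-183 - 121) = 340*(-304) = -103360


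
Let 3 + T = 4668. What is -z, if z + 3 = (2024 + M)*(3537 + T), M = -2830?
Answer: 6610815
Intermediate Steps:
T = 4665 (T = -3 + 4668 = 4665)
z = -6610815 (z = -3 + (2024 - 2830)*(3537 + 4665) = -3 - 806*8202 = -3 - 6610812 = -6610815)
-z = -1*(-6610815) = 6610815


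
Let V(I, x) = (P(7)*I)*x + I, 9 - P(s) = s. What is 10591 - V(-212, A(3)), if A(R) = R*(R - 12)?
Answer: -645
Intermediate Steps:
P(s) = 9 - s
A(R) = R*(-12 + R)
V(I, x) = I + 2*I*x (V(I, x) = ((9 - 1*7)*I)*x + I = ((9 - 7)*I)*x + I = (2*I)*x + I = 2*I*x + I = I + 2*I*x)
10591 - V(-212, A(3)) = 10591 - (-212)*(1 + 2*(3*(-12 + 3))) = 10591 - (-212)*(1 + 2*(3*(-9))) = 10591 - (-212)*(1 + 2*(-27)) = 10591 - (-212)*(1 - 54) = 10591 - (-212)*(-53) = 10591 - 1*11236 = 10591 - 11236 = -645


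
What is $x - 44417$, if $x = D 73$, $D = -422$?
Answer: $-75223$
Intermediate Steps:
$x = -30806$ ($x = \left(-422\right) 73 = -30806$)
$x - 44417 = -30806 - 44417 = -75223$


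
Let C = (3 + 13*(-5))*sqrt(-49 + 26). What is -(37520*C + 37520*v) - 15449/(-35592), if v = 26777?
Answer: -35758322824231/35592 + 2326240*I*sqrt(23) ≈ -1.0047e+9 + 1.1156e+7*I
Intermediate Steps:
C = -62*I*sqrt(23) (C = (3 - 65)*sqrt(-23) = -62*I*sqrt(23) ≈ -297.34*I)
-(37520*C + 37520*v) - 15449/(-35592) = -(1004673040 - 2326240*I*sqrt(23)) - 15449/(-35592) = -37520*(26777 - 62*I*sqrt(23)) - 15449*(-1/35592) = (-1004673040 + 2326240*I*sqrt(23)) + 15449/35592 = -35758322824231/35592 + 2326240*I*sqrt(23)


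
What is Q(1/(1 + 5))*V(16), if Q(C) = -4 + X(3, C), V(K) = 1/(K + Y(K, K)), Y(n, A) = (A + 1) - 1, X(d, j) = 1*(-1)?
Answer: -5/32 ≈ -0.15625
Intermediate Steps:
X(d, j) = -1
Y(n, A) = A (Y(n, A) = (1 + A) - 1 = A)
V(K) = 1/(2*K) (V(K) = 1/(K + K) = 1/(2*K))
Q(C) = -5 (Q(C) = -4 - 1 = -5)
Q(1/(1 + 5))*V(16) = -5/(2*16) = -5*1/32 = -5/32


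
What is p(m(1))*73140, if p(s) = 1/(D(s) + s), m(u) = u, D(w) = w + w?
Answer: 24380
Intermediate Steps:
D(w) = 2*w
p(s) = 1/(3*s) (p(s) = 1/(2*s + s) = 1/(3*s))
p(m(1))*73140 = ((1/3)/1)*73140 = ((1/3)*1)*73140 = (1/3)*73140 = 24380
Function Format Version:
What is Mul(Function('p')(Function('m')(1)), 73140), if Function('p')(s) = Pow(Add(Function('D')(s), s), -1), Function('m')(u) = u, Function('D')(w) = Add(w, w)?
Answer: 24380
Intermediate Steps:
Function('D')(w) = Mul(2, w)
Function('p')(s) = Mul(Rational(1, 3), Pow(s, -1)) (Function('p')(s) = Pow(Add(Mul(2, s), s), -1) = Pow(Mul(3, s), -1) = Mul(Rational(1, 3), Pow(s, -1)))
Mul(Function('p')(Function('m')(1)), 73140) = Mul(Mul(Rational(1, 3), Pow(1, -1)), 73140) = Mul(Mul(Rational(1, 3), 1), 73140) = Mul(Rational(1, 3), 73140) = 24380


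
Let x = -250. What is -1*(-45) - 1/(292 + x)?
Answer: 1889/42 ≈ 44.976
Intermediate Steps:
-1*(-45) - 1/(292 + x) = -1*(-45) - 1/(292 - 250) = 45 - 1/42 = 1889/42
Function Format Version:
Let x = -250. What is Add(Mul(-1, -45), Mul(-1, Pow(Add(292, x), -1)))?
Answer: Rational(1889, 42) ≈ 44.976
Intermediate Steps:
Add(Mul(-1, -45), Mul(-1, Pow(Add(292, x), -1))) = Add(Mul(-1, -45), Mul(-1, Pow(Add(292, -250), -1))) = Add(45, Mul(-1, Pow(42, -1))) = Add(45, Mul(-1, Rational(1, 42))) = Add(45, Rational(-1, 42)) = Rational(1889, 42)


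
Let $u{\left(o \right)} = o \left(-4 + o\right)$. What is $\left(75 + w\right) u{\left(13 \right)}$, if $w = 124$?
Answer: $23283$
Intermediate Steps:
$\left(75 + w\right) u{\left(13 \right)} = \left(75 + 124\right) 13 \left(-4 + 13\right) = 199 \cdot 13 \cdot 9 = 199 \cdot 117 = 23283$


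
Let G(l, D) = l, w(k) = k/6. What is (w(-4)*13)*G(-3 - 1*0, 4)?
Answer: 26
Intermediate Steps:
w(k) = k/6 (w(k) = k*(⅙) = k/6)
(w(-4)*13)*G(-3 - 1*0, 4) = (((⅙)*(-4))*13)*(-3 - 1*0) = (-⅔*13)*(-3 + 0) = -26/3*(-3) = 26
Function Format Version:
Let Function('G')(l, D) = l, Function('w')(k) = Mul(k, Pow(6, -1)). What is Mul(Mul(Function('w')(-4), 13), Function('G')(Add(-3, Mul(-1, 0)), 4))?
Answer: 26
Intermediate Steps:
Function('w')(k) = Mul(Rational(1, 6), k) (Function('w')(k) = Mul(k, Rational(1, 6)) = Mul(Rational(1, 6), k))
Mul(Mul(Function('w')(-4), 13), Function('G')(Add(-3, Mul(-1, 0)), 4)) = Mul(Mul(Mul(Rational(1, 6), -4), 13), Add(-3, Mul(-1, 0))) = Mul(Mul(Rational(-2, 3), 13), Add(-3, 0)) = Mul(Rational(-26, 3), -3) = 26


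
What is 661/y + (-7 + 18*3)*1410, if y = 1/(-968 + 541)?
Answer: -215977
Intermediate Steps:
y = -1/427 (y = 1/(-427) = -1/427 ≈ -0.0023419)
661/y + (-7 + 18*3)*1410 = 661/(-1/427) + (-7 + 18*3)*1410 = 661*(-427) + (-7 + 54)*1410 = -282247 + 47*1410 = -282247 + 66270 = -215977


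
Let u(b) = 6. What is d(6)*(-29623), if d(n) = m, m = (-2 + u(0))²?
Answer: -473968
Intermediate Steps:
m = 16 (m = (-2 + 6)² = 4² = 16)
d(n) = 16
d(6)*(-29623) = 16*(-29623) = -473968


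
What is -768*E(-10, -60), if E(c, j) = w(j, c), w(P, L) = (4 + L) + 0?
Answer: 4608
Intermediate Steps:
w(P, L) = 4 + L
E(c, j) = 4 + c
-768*E(-10, -60) = -768*(4 - 10) = -768*(-6) = 4608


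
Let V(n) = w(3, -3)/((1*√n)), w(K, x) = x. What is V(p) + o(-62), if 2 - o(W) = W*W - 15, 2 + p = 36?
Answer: -3827 - 3*√34/34 ≈ -3827.5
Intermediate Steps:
p = 34 (p = -2 + 36 = 34)
o(W) = 17 - W² (o(W) = 2 - (W*W - 15) = 2 - (W² - 15) = 2 - (-15 + W²) = 2 + (15 - W²) = 17 - W²)
V(n) = -3/√n
V(p) + o(-62) = -3*√34/34 + (17 - 1*(-62)²) = -3*√34/34 + (17 - 1*3844) = -3*√34/34 + (17 - 3844) = -3*√34/34 - 3827 = -3827 - 3*√34/34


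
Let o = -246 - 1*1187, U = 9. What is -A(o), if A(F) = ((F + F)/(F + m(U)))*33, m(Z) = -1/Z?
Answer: -425601/6449 ≈ -65.995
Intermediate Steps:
o = -1433 (o = -246 - 1187 = -1433)
A(F) = 66*F/(-⅑ + F) (A(F) = ((F + F)/(F - 1/9))*33 = ((2*F)/(F - 1*⅑))*33 = ((2*F)/(F - ⅑))*33 = ((2*F)/(-⅑ + F))*33 = (2*F/(-⅑ + F))*33 = 66*F/(-⅑ + F))
-A(o) = -594*(-1433)/(-1 + 9*(-1433)) = -594*(-1433)/(-1 - 12897) = -594*(-1433)/(-12898) = -594*(-1433)*(-1)/12898 = -1*425601/6449 = -425601/6449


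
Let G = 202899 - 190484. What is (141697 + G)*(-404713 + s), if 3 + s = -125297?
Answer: -81681363456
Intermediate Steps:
s = -125300 (s = -3 - 125297 = -125300)
G = 12415
(141697 + G)*(-404713 + s) = (141697 + 12415)*(-404713 - 125300) = 154112*(-530013) = -81681363456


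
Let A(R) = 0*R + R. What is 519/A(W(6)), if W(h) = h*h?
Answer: 173/12 ≈ 14.417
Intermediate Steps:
W(h) = h²
A(R) = R (A(R) = 0 + R = R)
519/A(W(6)) = 519/(6²) = 519/36 = 519*(1/36) = 173/12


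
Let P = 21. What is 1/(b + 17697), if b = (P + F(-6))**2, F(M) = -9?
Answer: 1/17841 ≈ 5.6051e-5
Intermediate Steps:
b = 144 (b = (21 - 9)**2 = 12**2 = 144)
1/(b + 17697) = 1/(144 + 17697) = 1/17841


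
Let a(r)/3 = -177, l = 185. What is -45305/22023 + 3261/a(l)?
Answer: -10652662/1299357 ≈ -8.1984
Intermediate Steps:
a(r) = -531 (a(r) = 3*(-177) = -531)
-45305/22023 + 3261/a(l) = -45305/22023 + 3261/(-531) = -45305*1/22023 + 3261*(-1/531) = -45305/22023 - 1087/177 = -10652662/1299357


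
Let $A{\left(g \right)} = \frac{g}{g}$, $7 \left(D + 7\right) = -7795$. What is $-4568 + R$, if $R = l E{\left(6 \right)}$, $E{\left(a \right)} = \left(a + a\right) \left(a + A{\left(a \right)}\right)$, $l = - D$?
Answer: $89560$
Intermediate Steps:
$D = - \frac{7844}{7}$ ($D = -7 + \frac{1}{7} \left(-7795\right) = -7 - \frac{7795}{7} = - \frac{7844}{7} \approx -1120.6$)
$A{\left(g \right)} = 1$
$l = \frac{7844}{7}$ ($l = \left(-1\right) \left(- \frac{7844}{7}\right) = \frac{7844}{7} \approx 1120.6$)
$E{\left(a \right)} = 2 a \left(1 + a\right)$ ($E{\left(a \right)} = \left(a + a\right) \left(a + 1\right) = 2 a \left(1 + a\right)$)
$R = 94128$ ($R = \frac{7844 \cdot 2 \cdot 6 \left(1 + 6\right)}{7} = \frac{7844 \cdot 2 \cdot 6 \cdot 7}{7} = \frac{7844}{7} \cdot 84 = 94128$)
$-4568 + R = -4568 + 94128 = 89560$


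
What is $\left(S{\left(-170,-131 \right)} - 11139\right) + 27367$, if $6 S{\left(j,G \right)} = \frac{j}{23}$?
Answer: $\frac{1119647}{69} \approx 16227.0$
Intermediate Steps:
$S{\left(j,G \right)} = \frac{j}{138}$ ($S{\left(j,G \right)} = \frac{j \frac{1}{23}}{6} = \frac{\frac{1}{23} j}{6} = \frac{j}{138}$)
$\left(S{\left(-170,-131 \right)} - 11139\right) + 27367 = \left(\frac{1}{138} \left(-170\right) - 11139\right) + 27367 = \left(- \frac{85}{69} - 11139\right) + 27367 = - \frac{768676}{69} + 27367 = \frac{1119647}{69}$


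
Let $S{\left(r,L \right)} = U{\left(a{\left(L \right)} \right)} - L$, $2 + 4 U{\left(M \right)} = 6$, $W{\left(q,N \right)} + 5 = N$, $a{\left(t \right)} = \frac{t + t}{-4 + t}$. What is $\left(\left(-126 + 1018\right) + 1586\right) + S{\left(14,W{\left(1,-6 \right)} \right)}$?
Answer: $2490$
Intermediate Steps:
$a{\left(t \right)} = \frac{2 t}{-4 + t}$
$W{\left(q,N \right)} = -5 + N$
$U{\left(M \right)} = 1$ ($U{\left(M \right)} = - \frac{1}{2} + \frac{1}{4} \cdot 6 = - \frac{1}{2} + \frac{3}{2} = 1$)
$S{\left(r,L \right)} = 1 - L$
$\left(\left(-126 + 1018\right) + 1586\right) + S{\left(14,W{\left(1,-6 \right)} \right)} = \left(\left(-126 + 1018\right) + 1586\right) + \left(1 - \left(-5 - 6\right)\right) = \left(892 + 1586\right) + \left(1 - -11\right) = 2478 + \left(1 + 11\right) = 2478 + 12 = 2490$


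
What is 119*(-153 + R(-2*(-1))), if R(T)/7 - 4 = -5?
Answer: -19040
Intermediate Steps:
R(T) = -7 (R(T) = 28 + 7*(-5) = 28 - 35 = -7)
119*(-153 + R(-2*(-1))) = 119*(-153 - 7) = 119*(-160) = -19040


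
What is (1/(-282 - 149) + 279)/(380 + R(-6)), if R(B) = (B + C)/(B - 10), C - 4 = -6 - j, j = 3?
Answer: 1923968/2625221 ≈ 0.73288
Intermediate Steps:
C = -5 (C = 4 + (-6 - 1*3) = 4 + (-6 - 3) = 4 - 9 = -5)
R(B) = (-5 + B)/(-10 + B) (R(B) = (B - 5)/(B - 10) = (-5 + B)/(-10 + B))
(1/(-282 - 149) + 279)/(380 + R(-6)) = (1/(-282 - 149) + 279)/(380 + (-5 - 6)/(-10 - 6)) = (1/(-431) + 279)/(380 - 11/(-16)) = (-1/431 + 279)/(380 - 1/16*(-11)) = 120248/(431*(380 + 11/16)) = 120248/(431*(6091/16)) = (120248/431)*(16/6091) = 1923968/2625221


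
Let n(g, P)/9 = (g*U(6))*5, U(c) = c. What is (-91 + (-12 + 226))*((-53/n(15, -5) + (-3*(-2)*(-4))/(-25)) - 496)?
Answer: -16440713/270 ≈ -60892.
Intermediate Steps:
n(g, P) = 270*g (n(g, P) = 9*((g*6)*5) = 9*((6*g)*5) = 9*(30*g) = 270*g)
(-91 + (-12 + 226))*((-53/n(15, -5) + (-3*(-2)*(-4))/(-25)) - 496) = (-91 + (-12 + 226))*((-53/(270*15) + (-3*(-2)*(-4))/(-25)) - 496) = (-91 + 214)*((-53/4050 + (6*(-4))*(-1/25)) - 496) = 123*((-53*1/4050 - 24*(-1/25)) - 496) = 123*((-53/4050 + 24/25) - 496) = 123*(767/810 - 496) = 123*(-400993/810) = -16440713/270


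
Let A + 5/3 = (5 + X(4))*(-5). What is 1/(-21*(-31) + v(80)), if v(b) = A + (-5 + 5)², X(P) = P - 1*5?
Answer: 3/1888 ≈ 0.0015890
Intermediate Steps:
X(P) = -5 + P (X(P) = P - 5 = -5 + P)
A = -65/3 (A = -5/3 + (5 + (-5 + 4))*(-5) = -5/3 + (5 - 1)*(-5) = -5/3 + 4*(-5) = -5/3 - 20 = -65/3 ≈ -21.667)
v(b) = -65/3 (v(b) = -65/3 + (-5 + 5)² = -65/3 + 0² = -65/3 + 0 = -65/3)
1/(-21*(-31) + v(80)) = 1/(-21*(-31) - 65/3) = 1/(651 - 65/3) = 1/(1888/3) = 3/1888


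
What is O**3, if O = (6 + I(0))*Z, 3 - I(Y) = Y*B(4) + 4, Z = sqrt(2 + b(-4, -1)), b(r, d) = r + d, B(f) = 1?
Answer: -375*I*sqrt(3) ≈ -649.52*I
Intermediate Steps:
b(r, d) = d + r
Z = I*sqrt(3) (Z = sqrt(2 + (-1 - 4)) = sqrt(2 - 5) = sqrt(-3) = I*sqrt(3) ≈ 1.732*I)
I(Y) = -1 - Y (I(Y) = 3 - (Y*1 + 4) = 3 - (Y + 4) = 3 - (4 + Y) = 3 + (-4 - Y) = -1 - Y)
O = 5*I*sqrt(3) (O = (6 + (-1 - 1*0))*(I*sqrt(3)) = (6 + (-1 + 0))*(I*sqrt(3)) = (6 - 1)*(I*sqrt(3)) = 5*(I*sqrt(3)) = 5*I*sqrt(3) ≈ 8.6602*I)
O**3 = (5*I*sqrt(3))**3 = -375*I*sqrt(3)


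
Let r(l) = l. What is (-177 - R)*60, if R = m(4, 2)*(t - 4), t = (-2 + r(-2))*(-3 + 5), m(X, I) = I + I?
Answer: -7740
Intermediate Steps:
m(X, I) = 2*I
t = -8 (t = (-2 - 2)*(-3 + 5) = -4*2 = -8)
R = -48 (R = (2*2)*(-8 - 4) = 4*(-12) = -48)
(-177 - R)*60 = (-177 - 1*(-48))*60 = (-177 + 48)*60 = -129*60 = -7740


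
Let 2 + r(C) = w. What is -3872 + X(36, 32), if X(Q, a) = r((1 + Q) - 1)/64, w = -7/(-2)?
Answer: -495613/128 ≈ -3872.0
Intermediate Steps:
w = 7/2 (w = -7*(-1/2) = 7/2 ≈ 3.5000)
r(C) = 3/2 (r(C) = -2 + 7/2 = 3/2)
X(Q, a) = 3/128 (X(Q, a) = (3/2)/64 = (3/2)*(1/64) = 3/128)
-3872 + X(36, 32) = -3872 + 3/128 = -495613/128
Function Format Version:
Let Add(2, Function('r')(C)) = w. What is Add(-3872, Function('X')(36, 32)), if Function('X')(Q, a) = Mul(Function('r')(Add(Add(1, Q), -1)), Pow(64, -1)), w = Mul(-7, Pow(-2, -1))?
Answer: Rational(-495613, 128) ≈ -3872.0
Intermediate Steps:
w = Rational(7, 2) (w = Mul(-7, Rational(-1, 2)) = Rational(7, 2) ≈ 3.5000)
Function('r')(C) = Rational(3, 2) (Function('r')(C) = Add(-2, Rational(7, 2)) = Rational(3, 2))
Function('X')(Q, a) = Rational(3, 128) (Function('X')(Q, a) = Mul(Rational(3, 2), Pow(64, -1)) = Mul(Rational(3, 2), Rational(1, 64)) = Rational(3, 128))
Add(-3872, Function('X')(36, 32)) = Add(-3872, Rational(3, 128)) = Rational(-495613, 128)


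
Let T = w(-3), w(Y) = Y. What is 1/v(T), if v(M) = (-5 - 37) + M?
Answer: -1/45 ≈ -0.022222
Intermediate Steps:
T = -3
v(M) = -42 + M
1/v(T) = 1/(-42 - 3) = 1/(-45) = -1/45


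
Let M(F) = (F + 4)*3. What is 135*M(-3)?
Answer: 405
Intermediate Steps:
M(F) = 12 + 3*F (M(F) = (4 + F)*3 = 12 + 3*F)
135*M(-3) = 135*(12 + 3*(-3)) = 135*(12 - 9) = 135*3 = 405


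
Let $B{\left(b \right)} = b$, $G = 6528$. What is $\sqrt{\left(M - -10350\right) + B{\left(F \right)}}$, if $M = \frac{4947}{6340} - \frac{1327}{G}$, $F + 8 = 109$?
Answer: $\frac{\sqrt{17483189920098630}}{1293360} \approx 102.23$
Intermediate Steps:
$F = 101$ ($F = -8 + 109 = 101$)
$M = \frac{5970209}{10346880}$ ($M = \frac{4947}{6340} - \frac{1327}{6528} = \frac{5970209}{10346880} \approx 0.57701$)
$\sqrt{\left(M - -10350\right) + B{\left(F \right)}} = \sqrt{\left(\frac{5970209}{10346880} - -10350\right) + 101} = \sqrt{\left(\frac{5970209}{10346880} + 10350\right) + 101} = \sqrt{\frac{107096178209}{10346880} + 101} = \sqrt{\frac{108141213089}{10346880}} = \frac{\sqrt{17483189920098630}}{1293360}$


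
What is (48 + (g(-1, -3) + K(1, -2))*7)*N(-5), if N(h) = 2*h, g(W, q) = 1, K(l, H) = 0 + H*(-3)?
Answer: -970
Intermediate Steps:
K(l, H) = -3*H (K(l, H) = 0 - 3*H = -3*H)
(48 + (g(-1, -3) + K(1, -2))*7)*N(-5) = (48 + (1 - 3*(-2))*7)*(2*(-5)) = (48 + (1 + 6)*7)*(-10) = (48 + 7*7)*(-10) = (48 + 49)*(-10) = 97*(-10) = -970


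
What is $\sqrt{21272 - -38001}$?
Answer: $\sqrt{59273} \approx 243.46$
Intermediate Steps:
$\sqrt{21272 - -38001} = \sqrt{21272 + 38001} = \sqrt{59273}$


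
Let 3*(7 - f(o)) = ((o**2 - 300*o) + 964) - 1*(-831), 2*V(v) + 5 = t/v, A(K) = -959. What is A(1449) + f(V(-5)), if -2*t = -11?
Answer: -2230121/1200 ≈ -1858.4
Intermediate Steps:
t = 11/2 (t = -1/2*(-11) = 11/2 ≈ 5.5000)
V(v) = -5/2 + 11/(4*v) (V(v) = -5/2 + (11/(2*v))/2 = -5/2 + 11/(4*v))
f(o) = -1774/3 + 100*o - o**2/3 (f(o) = 7 - (((o**2 - 300*o) + 964) - 1*(-831))/3 = 7 - ((964 + o**2 - 300*o) + 831)/3 = 7 - (1795 + o**2 - 300*o)/3 = 7 + (-1795/3 + 100*o - o**2/3) = -1774/3 + 100*o - o**2/3)
A(1449) + f(V(-5)) = -959 + (-1774/3 + 100*((1/4)*(11 - 10*(-5))/(-5)) - (11 - 10*(-5))**2/400/3) = -959 + (-1774/3 + 100*((1/4)*(-1/5)*(11 + 50)) - (11 + 50)**2/400/3) = -959 + (-1774/3 + 100*((1/4)*(-1/5)*61) - ((1/4)*(-1/5)*61)**2/3) = -959 + (-1774/3 + 100*(-61/20) - (-61/20)**2/3) = -959 + (-1774/3 - 305 - 1/3*3721/400) = -959 + (-1774/3 - 305 - 3721/1200) = -959 - 1079321/1200 = -2230121/1200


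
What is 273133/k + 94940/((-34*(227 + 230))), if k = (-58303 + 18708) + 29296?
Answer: -2610863807/80012931 ≈ -32.630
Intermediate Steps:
k = -10299 (k = -39595 + 29296 = -10299)
273133/k + 94940/((-34*(227 + 230))) = 273133/(-10299) + 94940/((-34*(227 + 230))) = 273133*(-1/10299) + 94940/((-34*457)) = -273133/10299 + 94940/(-15538) = -273133/10299 + 94940*(-1/15538) = -273133/10299 - 47470/7769 = -2610863807/80012931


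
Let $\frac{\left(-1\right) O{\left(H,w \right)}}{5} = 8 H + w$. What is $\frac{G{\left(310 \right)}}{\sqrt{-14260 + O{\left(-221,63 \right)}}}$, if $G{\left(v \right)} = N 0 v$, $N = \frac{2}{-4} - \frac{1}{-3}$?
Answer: $0$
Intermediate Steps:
$N = - \frac{1}{6}$ ($N = 2 \left(- \frac{1}{4}\right) - - \frac{1}{3} = - \frac{1}{2} + \frac{1}{3} = - \frac{1}{6} \approx -0.16667$)
$O{\left(H,w \right)} = - 40 H - 5 w$ ($O{\left(H,w \right)} = - 5 \left(8 H + w\right) = - 5 \left(w + 8 H\right) = - 40 H - 5 w$)
$G{\left(v \right)} = 0$ ($G{\left(v \right)} = \left(- \frac{1}{6}\right) 0 v = 0 v = 0$)
$\frac{G{\left(310 \right)}}{\sqrt{-14260 + O{\left(-221,63 \right)}}} = \frac{0}{\sqrt{-14260 - -8525}} = \frac{0}{\sqrt{-14260 + \left(8840 - 315\right)}} = \frac{0}{\sqrt{-14260 + 8525}} = \frac{0}{\sqrt{-5735}} = \frac{0}{i \sqrt{5735}} = 0 \left(- \frac{i \sqrt{5735}}{5735}\right) = 0$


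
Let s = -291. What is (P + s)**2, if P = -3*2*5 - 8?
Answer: 108241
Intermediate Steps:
P = -38 (P = -6*5 - 8 = -30 - 8 = -38)
(P + s)**2 = (-38 - 291)**2 = (-329)**2 = 108241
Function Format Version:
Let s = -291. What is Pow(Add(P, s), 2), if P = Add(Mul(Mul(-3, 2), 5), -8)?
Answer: 108241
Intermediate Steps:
P = -38 (P = Add(Mul(-6, 5), -8) = Add(-30, -8) = -38)
Pow(Add(P, s), 2) = Pow(Add(-38, -291), 2) = Pow(-329, 2) = 108241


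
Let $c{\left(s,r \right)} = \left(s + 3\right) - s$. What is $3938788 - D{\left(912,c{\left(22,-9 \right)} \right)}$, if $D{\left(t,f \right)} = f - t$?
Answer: $3939697$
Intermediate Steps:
$c{\left(s,r \right)} = 3$ ($c{\left(s,r \right)} = \left(3 + s\right) - s = 3$)
$3938788 - D{\left(912,c{\left(22,-9 \right)} \right)} = 3938788 - \left(3 - 912\right) = 3938788 - -909 = 3938788 + 909 = 3939697$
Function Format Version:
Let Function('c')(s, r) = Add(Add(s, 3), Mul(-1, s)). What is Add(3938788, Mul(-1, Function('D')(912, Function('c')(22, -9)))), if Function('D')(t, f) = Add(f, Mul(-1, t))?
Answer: 3939697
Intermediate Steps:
Function('c')(s, r) = 3 (Function('c')(s, r) = Add(Add(3, s), Mul(-1, s)) = 3)
Add(3938788, Mul(-1, Function('D')(912, Function('c')(22, -9)))) = Add(3938788, Mul(-1, Add(3, Mul(-1, 912)))) = Add(3938788, Mul(-1, Add(3, -912))) = Add(3938788, Mul(-1, -909)) = Add(3938788, 909) = 3939697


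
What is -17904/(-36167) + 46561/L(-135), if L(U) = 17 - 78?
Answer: -1682879543/2206187 ≈ -762.80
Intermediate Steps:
L(U) = -61
-17904/(-36167) + 46561/L(-135) = -17904/(-36167) + 46561/(-61) = -17904*(-1/36167) + 46561*(-1/61) = 17904/36167 - 46561/61 = -1682879543/2206187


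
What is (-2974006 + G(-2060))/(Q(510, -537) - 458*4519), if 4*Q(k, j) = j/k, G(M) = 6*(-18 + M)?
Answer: 2030802320/1407397539 ≈ 1.4429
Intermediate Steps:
G(M) = -108 + 6*M
Q(k, j) = j/(4*k) (Q(k, j) = (j/k)/4 = j/(4*k))
(-2974006 + G(-2060))/(Q(510, -537) - 458*4519) = (-2974006 + (-108 + 6*(-2060)))/((1/4)*(-537)/510 - 458*4519) = (-2974006 + (-108 - 12360))/((1/4)*(-537)*(1/510) - 2069702) = (-2974006 - 12468)/(-179/680 - 2069702) = -2986474/(-1407397539/680) = -2986474*(-680/1407397539) = 2030802320/1407397539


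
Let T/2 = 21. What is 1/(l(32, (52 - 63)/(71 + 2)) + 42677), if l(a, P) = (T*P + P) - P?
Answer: 73/3114959 ≈ 2.3435e-5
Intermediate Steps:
T = 42 (T = 2*21 = 42)
l(a, P) = 42*P (l(a, P) = (42*P + P) - P = 43*P - P = 42*P)
1/(l(32, (52 - 63)/(71 + 2)) + 42677) = 1/(42*((52 - 63)/(71 + 2)) + 42677) = 1/(42*(-11/73) + 42677) = 1/(-462/73 + 42677) = 1/(3114959/73) = 73/3114959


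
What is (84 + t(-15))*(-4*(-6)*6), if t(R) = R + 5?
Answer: 10656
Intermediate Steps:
t(R) = 5 + R
(84 + t(-15))*(-4*(-6)*6) = (84 + (5 - 15))*(-4*(-6)*6) = (84 - 10)*(24*6) = 74*144 = 10656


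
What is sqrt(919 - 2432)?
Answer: I*sqrt(1513) ≈ 38.897*I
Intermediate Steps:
sqrt(919 - 2432) = sqrt(-1513) = I*sqrt(1513)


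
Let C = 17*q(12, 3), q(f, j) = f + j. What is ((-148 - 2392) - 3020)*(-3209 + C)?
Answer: 16424240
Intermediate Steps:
C = 255 (C = 17*(12 + 3) = 17*15 = 255)
((-148 - 2392) - 3020)*(-3209 + C) = ((-148 - 2392) - 3020)*(-3209 + 255) = (-2540 - 3020)*(-2954) = -5560*(-2954) = 16424240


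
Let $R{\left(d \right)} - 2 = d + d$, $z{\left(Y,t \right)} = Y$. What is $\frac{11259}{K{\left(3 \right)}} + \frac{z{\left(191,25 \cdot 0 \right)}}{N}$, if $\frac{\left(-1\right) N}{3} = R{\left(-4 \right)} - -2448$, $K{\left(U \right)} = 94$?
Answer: $\frac{20616370}{172161} \approx 119.75$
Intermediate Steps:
$R{\left(d \right)} = 2 + 2 d$ ($R{\left(d \right)} = 2 + \left(d + d\right) = 2 + 2 d$)
$N = -7326$ ($N = - 3 \left(\left(2 + 2 \left(-4\right)\right) - -2448\right) = - 3 \left(\left(2 - 8\right) + 2448\right) = - 3 \left(-6 + 2448\right) = \left(-3\right) 2442 = -7326$)
$\frac{11259}{K{\left(3 \right)}} + \frac{z{\left(191,25 \cdot 0 \right)}}{N} = \frac{11259}{94} + \frac{191}{-7326} = 11259 \cdot \frac{1}{94} + 191 \left(- \frac{1}{7326}\right) = \frac{11259}{94} - \frac{191}{7326} = \frac{20616370}{172161}$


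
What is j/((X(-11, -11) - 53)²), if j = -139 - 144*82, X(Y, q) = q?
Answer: -11947/4096 ≈ -2.9167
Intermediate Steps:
j = -11947 (j = -139 - 11808 = -11947)
j/((X(-11, -11) - 53)²) = -11947/(-11 - 53)² = -11947/((-64)²) = -11947/4096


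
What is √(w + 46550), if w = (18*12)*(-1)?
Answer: √46334 ≈ 215.25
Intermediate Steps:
w = -216 (w = 216*(-1) = -216)
√(w + 46550) = √(-216 + 46550) = √46334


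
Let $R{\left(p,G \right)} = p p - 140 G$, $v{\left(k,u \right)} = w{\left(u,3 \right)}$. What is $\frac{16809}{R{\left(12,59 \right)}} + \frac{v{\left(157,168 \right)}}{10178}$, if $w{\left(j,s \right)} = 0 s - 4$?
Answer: $- \frac{85557233}{41302324} \approx -2.0715$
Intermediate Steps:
$w{\left(j,s \right)} = -4$ ($w{\left(j,s \right)} = 0 - 4 = -4$)
$v{\left(k,u \right)} = -4$
$R{\left(p,G \right)} = p^{2} - 140 G$
$\frac{16809}{R{\left(12,59 \right)}} + \frac{v{\left(157,168 \right)}}{10178} = \frac{16809}{12^{2} - 8260} - \frac{4}{10178} = \frac{16809}{144 - 8260} - \frac{2}{5089} = \frac{16809}{-8116} - \frac{2}{5089} = 16809 \left(- \frac{1}{8116}\right) - \frac{2}{5089} = - \frac{16809}{8116} - \frac{2}{5089} = - \frac{85557233}{41302324}$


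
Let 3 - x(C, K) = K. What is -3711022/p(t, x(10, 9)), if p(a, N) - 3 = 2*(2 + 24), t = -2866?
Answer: -3711022/55 ≈ -67473.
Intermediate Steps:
x(C, K) = 3 - K
p(a, N) = 55 (p(a, N) = 3 + 2*(2 + 24) = 3 + 2*26 = 3 + 52 = 55)
-3711022/p(t, x(10, 9)) = -3711022/55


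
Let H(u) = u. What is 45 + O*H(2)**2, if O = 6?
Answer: 69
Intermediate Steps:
45 + O*H(2)**2 = 45 + 6*2**2 = 45 + 6*4 = 45 + 24 = 69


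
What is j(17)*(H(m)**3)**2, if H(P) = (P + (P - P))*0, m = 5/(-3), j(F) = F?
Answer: 0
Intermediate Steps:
m = -5/3 (m = 5*(-1/3) = -5/3 ≈ -1.6667)
H(P) = 0 (H(P) = (P + 0)*0 = P*0 = 0)
j(17)*(H(m)**3)**2 = 17*(0**3)**2 = 17*0**2 = 17*0 = 0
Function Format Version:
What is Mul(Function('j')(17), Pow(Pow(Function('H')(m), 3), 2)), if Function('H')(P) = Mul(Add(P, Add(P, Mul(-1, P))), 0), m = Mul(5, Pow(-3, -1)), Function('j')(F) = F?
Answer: 0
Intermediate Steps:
m = Rational(-5, 3) (m = Mul(5, Rational(-1, 3)) = Rational(-5, 3) ≈ -1.6667)
Function('H')(P) = 0 (Function('H')(P) = Mul(Add(P, 0), 0) = Mul(P, 0) = 0)
Mul(Function('j')(17), Pow(Pow(Function('H')(m), 3), 2)) = Mul(17, Pow(Pow(0, 3), 2)) = Mul(17, Pow(0, 2)) = Mul(17, 0) = 0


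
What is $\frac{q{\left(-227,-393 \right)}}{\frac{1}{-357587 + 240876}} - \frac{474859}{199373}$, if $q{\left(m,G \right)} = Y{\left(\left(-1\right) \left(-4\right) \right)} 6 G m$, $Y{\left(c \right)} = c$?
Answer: $- \frac{49820465754518851}{199373} \approx -2.4989 \cdot 10^{11}$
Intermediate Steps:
$q{\left(m,G \right)} = 24 G m$ ($q{\left(m,G \right)} = \left(-1\right) \left(-4\right) 6 G m = 4 \cdot 6 G m = 24 G m$)
$\frac{q{\left(-227,-393 \right)}}{\frac{1}{-357587 + 240876}} - \frac{474859}{199373} = \frac{24 \left(-393\right) \left(-227\right)}{\frac{1}{-357587 + 240876}} - \frac{474859}{199373} = \frac{2141064}{\frac{1}{-116711}} - \frac{474859}{199373} = \frac{2141064}{- \frac{1}{116711}} - \frac{474859}{199373} = 2141064 \left(-116711\right) - \frac{474859}{199373} = -249885720504 - \frac{474859}{199373} = - \frac{49820465754518851}{199373}$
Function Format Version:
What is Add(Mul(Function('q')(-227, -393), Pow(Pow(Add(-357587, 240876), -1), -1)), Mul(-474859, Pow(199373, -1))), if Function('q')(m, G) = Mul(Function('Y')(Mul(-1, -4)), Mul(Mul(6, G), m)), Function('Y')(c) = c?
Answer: Rational(-49820465754518851, 199373) ≈ -2.4989e+11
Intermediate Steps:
Function('q')(m, G) = Mul(24, G, m) (Function('q')(m, G) = Mul(Mul(-1, -4), Mul(Mul(6, G), m)) = Mul(4, Mul(6, G, m)) = Mul(24, G, m))
Add(Mul(Function('q')(-227, -393), Pow(Pow(Add(-357587, 240876), -1), -1)), Mul(-474859, Pow(199373, -1))) = Add(Mul(Mul(24, -393, -227), Pow(Pow(Add(-357587, 240876), -1), -1)), Mul(-474859, Pow(199373, -1))) = Add(Mul(2141064, Pow(Pow(-116711, -1), -1)), Mul(-474859, Rational(1, 199373))) = Add(Mul(2141064, Pow(Rational(-1, 116711), -1)), Rational(-474859, 199373)) = Add(Mul(2141064, -116711), Rational(-474859, 199373)) = Add(-249885720504, Rational(-474859, 199373)) = Rational(-49820465754518851, 199373)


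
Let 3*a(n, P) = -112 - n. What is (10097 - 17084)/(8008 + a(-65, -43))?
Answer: -20961/23977 ≈ -0.87421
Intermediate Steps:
a(n, P) = -112/3 - n/3 (a(n, P) = (-112 - n)/3 = -112/3 - n/3)
(10097 - 17084)/(8008 + a(-65, -43)) = (10097 - 17084)/(8008 + (-112/3 - ⅓*(-65))) = -6987/(8008 + (-112/3 + 65/3)) = -6987/(8008 - 47/3) = -6987/23977/3 = -6987*3/23977 = -20961/23977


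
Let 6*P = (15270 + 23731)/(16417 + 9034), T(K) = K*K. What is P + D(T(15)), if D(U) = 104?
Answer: 15920425/152706 ≈ 104.26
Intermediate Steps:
T(K) = K²
P = 39001/152706 (P = ((15270 + 23731)/(16417 + 9034))/6 = (39001/25451)/6 = (39001*(1/25451))/6 = (⅙)*(39001/25451) = 39001/152706 ≈ 0.25540)
P + D(T(15)) = 39001/152706 + 104 = 15920425/152706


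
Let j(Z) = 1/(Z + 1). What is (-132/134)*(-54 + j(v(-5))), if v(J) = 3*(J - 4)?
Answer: 46365/871 ≈ 53.232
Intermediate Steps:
v(J) = -12 + 3*J (v(J) = 3*(-4 + J) = -12 + 3*J)
j(Z) = 1/(1 + Z)
(-132/134)*(-54 + j(v(-5))) = (-132/134)*(-54 + 1/(1 + (-12 + 3*(-5)))) = (-132*1/134)*(-54 + 1/(1 + (-12 - 15))) = -66*(-54 + 1/(1 - 27))/67 = -66*(-54 + 1/(-26))/67 = -66*(-54 - 1/26)/67 = -66/67*(-1405/26) = 46365/871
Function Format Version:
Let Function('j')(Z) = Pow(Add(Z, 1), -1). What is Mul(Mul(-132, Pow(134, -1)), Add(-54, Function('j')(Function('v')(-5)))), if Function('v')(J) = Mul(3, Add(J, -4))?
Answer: Rational(46365, 871) ≈ 53.232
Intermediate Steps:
Function('v')(J) = Add(-12, Mul(3, J)) (Function('v')(J) = Mul(3, Add(-4, J)) = Add(-12, Mul(3, J)))
Function('j')(Z) = Pow(Add(1, Z), -1)
Mul(Mul(-132, Pow(134, -1)), Add(-54, Function('j')(Function('v')(-5)))) = Mul(Mul(-132, Pow(134, -1)), Add(-54, Pow(Add(1, Add(-12, Mul(3, -5))), -1))) = Mul(Mul(-132, Rational(1, 134)), Add(-54, Pow(Add(1, Add(-12, -15)), -1))) = Mul(Rational(-66, 67), Add(-54, Pow(Add(1, -27), -1))) = Mul(Rational(-66, 67), Add(-54, Pow(-26, -1))) = Mul(Rational(-66, 67), Add(-54, Rational(-1, 26))) = Mul(Rational(-66, 67), Rational(-1405, 26)) = Rational(46365, 871)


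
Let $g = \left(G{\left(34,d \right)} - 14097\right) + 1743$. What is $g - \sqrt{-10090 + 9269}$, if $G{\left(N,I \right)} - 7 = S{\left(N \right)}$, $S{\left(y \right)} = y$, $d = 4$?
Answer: $-12313 - i \sqrt{821} \approx -12313.0 - 28.653 i$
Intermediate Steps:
$G{\left(N,I \right)} = 7 + N$
$g = -12313$ ($g = \left(\left(7 + 34\right) - 14097\right) + 1743 = \left(41 - 14097\right) + 1743 = -14056 + 1743 = -12313$)
$g - \sqrt{-10090 + 9269} = -12313 - \sqrt{-10090 + 9269} = -12313 - \sqrt{-821} = -12313 - i \sqrt{821}$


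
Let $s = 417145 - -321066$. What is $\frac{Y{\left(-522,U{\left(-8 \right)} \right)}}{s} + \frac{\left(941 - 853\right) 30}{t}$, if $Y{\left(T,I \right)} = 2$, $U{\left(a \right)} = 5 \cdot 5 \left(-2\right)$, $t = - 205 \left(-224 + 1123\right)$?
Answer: $- \frac{389701690}{27209719249} \approx -0.014322$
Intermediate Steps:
$t = -184295$ ($t = \left(-205\right) 899 = -184295$)
$U{\left(a \right)} = -50$ ($U{\left(a \right)} = 25 \left(-2\right) = -50$)
$s = 738211$ ($s = 417145 + 321066 = 738211$)
$\frac{Y{\left(-522,U{\left(-8 \right)} \right)}}{s} + \frac{\left(941 - 853\right) 30}{t} = \frac{2}{738211} + \frac{\left(941 - 853\right) 30}{-184295} = 2 \cdot \frac{1}{738211} + 88 \cdot 30 \left(- \frac{1}{184295}\right) = \frac{2}{738211} + 2640 \left(- \frac{1}{184295}\right) = \frac{2}{738211} - \frac{528}{36859} = - \frac{389701690}{27209719249}$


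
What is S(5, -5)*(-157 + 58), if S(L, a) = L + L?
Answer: -990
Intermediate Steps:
S(L, a) = 2*L
S(5, -5)*(-157 + 58) = (2*5)*(-157 + 58) = 10*(-99) = -990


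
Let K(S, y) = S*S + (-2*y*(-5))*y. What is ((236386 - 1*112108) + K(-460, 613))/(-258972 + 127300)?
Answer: -511696/16459 ≈ -31.089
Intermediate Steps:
K(S, y) = S**2 + 10*y**2 (K(S, y) = S**2 + (10*y)*y = S**2 + 10*y**2)
((236386 - 1*112108) + K(-460, 613))/(-258972 + 127300) = ((236386 - 1*112108) + ((-460)**2 + 10*613**2))/(-258972 + 127300) = ((236386 - 112108) + (211600 + 10*375769))/(-131672) = (124278 + (211600 + 3757690))*(-1/131672) = (124278 + 3969290)*(-1/131672) = 4093568*(-1/131672) = -511696/16459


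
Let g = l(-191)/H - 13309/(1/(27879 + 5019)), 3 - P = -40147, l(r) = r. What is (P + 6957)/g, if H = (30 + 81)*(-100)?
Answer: -522887700/4860018250009 ≈ -0.00010759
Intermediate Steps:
P = 40150 (P = 3 - 1*(-40147) = 3 + 40147 = 40150)
H = -11100 (H = 111*(-100) = -11100)
g = -4860018250009/11100 (g = -191/(-11100) - 13309/(1/(27879 + 5019)) = -191*(-1/11100) - 13309/(1/32898) = 191/11100 - 13309/1/32898 = 191/11100 - 13309*32898 = 191/11100 - 437839482 = -4860018250009/11100 ≈ -4.3784e+8)
(P + 6957)/g = (40150 + 6957)/(-4860018250009/11100) = 47107*(-11100/4860018250009) = -522887700/4860018250009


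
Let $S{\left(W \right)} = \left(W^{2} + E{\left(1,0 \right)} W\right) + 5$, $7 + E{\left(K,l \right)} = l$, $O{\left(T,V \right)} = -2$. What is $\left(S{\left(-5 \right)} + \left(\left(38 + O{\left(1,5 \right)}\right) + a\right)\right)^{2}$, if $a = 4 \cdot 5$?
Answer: $14641$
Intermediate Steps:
$E{\left(K,l \right)} = -7 + l$
$a = 20$
$S{\left(W \right)} = 5 + W^{2} - 7 W$ ($S{\left(W \right)} = \left(W^{2} + \left(-7 + 0\right) W\right) + 5 = \left(W^{2} - 7 W\right) + 5 = 5 + W^{2} - 7 W$)
$\left(S{\left(-5 \right)} + \left(\left(38 + O{\left(1,5 \right)}\right) + a\right)\right)^{2} = \left(\left(5 + \left(-5\right)^{2} - -35\right) + \left(\left(38 - 2\right) + 20\right)\right)^{2} = \left(\left(5 + 25 + 35\right) + \left(36 + 20\right)\right)^{2} = \left(65 + 56\right)^{2} = 121^{2} = 14641$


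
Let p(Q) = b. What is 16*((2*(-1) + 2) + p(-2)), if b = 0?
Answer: 0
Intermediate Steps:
p(Q) = 0
16*((2*(-1) + 2) + p(-2)) = 16*((2*(-1) + 2) + 0) = 16*((-2 + 2) + 0) = 16*(0 + 0) = 16*0 = 0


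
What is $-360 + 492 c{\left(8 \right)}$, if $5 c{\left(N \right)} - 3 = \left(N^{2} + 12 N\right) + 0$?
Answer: $\frac{78396}{5} \approx 15679.0$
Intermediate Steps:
$c{\left(N \right)} = \frac{3}{5} + \frac{N^{2}}{5} + \frac{12 N}{5}$ ($c{\left(N \right)} = \frac{3}{5} + \frac{\left(N^{2} + 12 N\right) + 0}{5} = \frac{3}{5} + \frac{N^{2} + 12 N}{5} = \frac{3}{5} + \left(\frac{N^{2}}{5} + \frac{12 N}{5}\right) = \frac{3}{5} + \frac{N^{2}}{5} + \frac{12 N}{5}$)
$-360 + 492 c{\left(8 \right)} = -360 + 492 \left(\frac{3}{5} + \frac{8^{2}}{5} + \frac{12}{5} \cdot 8\right) = -360 + 492 \left(\frac{3}{5} + \frac{1}{5} \cdot 64 + \frac{96}{5}\right) = -360 + 492 \left(\frac{3}{5} + \frac{64}{5} + \frac{96}{5}\right) = -360 + 492 \cdot \frac{163}{5} = -360 + \frac{80196}{5} = \frac{78396}{5}$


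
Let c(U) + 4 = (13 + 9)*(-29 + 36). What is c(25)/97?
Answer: 150/97 ≈ 1.5464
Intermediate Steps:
c(U) = 150 (c(U) = -4 + (13 + 9)*(-29 + 36) = -4 + 22*7 = -4 + 154 = 150)
c(25)/97 = 150/97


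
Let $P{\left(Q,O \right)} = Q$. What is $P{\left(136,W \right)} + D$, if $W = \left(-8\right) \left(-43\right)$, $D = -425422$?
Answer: $-425286$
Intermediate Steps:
$W = 344$
$P{\left(136,W \right)} + D = 136 - 425422 = -425286$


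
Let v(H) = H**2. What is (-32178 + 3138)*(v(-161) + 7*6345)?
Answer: -2042557440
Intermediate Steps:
(-32178 + 3138)*(v(-161) + 7*6345) = (-32178 + 3138)*((-161)**2 + 7*6345) = -29040*(25921 + 44415) = -29040*70336 = -2042557440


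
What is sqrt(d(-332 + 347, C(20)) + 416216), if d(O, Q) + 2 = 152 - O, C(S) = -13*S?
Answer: sqrt(416351) ≈ 645.25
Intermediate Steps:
d(O, Q) = 150 - O (d(O, Q) = -2 + (152 - O) = 150 - O)
sqrt(d(-332 + 347, C(20)) + 416216) = sqrt((150 - (-332 + 347)) + 416216) = sqrt((150 - 1*15) + 416216) = sqrt((150 - 15) + 416216) = sqrt(135 + 416216) = sqrt(416351)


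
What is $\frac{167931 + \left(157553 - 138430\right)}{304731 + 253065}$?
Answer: $\frac{93527}{278898} \approx 0.33534$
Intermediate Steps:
$\frac{167931 + \left(157553 - 138430\right)}{304731 + 253065} = \frac{167931 + 19123}{557796} = 187054 \cdot \frac{1}{557796} = \frac{93527}{278898}$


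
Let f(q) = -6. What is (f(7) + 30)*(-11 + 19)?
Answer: 192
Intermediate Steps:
(f(7) + 30)*(-11 + 19) = (-6 + 30)*(-11 + 19) = 24*8 = 192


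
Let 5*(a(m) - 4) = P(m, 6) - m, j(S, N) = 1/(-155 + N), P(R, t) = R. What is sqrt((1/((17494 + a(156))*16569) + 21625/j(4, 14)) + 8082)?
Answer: I*sqrt(28402035891120057609170)/96641454 ≈ 1743.9*I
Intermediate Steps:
a(m) = 4 (a(m) = 4 + (m - m)/5 = 4 + (1/5)*0 = 4 + 0 = 4)
sqrt((1/((17494 + a(156))*16569) + 21625/j(4, 14)) + 8082) = sqrt((1/((17494 + 4)*16569) + 21625/(1/(-155 + 14))) + 8082) = sqrt(((1/16569)/17498 + 21625/(1/(-141))) + 8082) = sqrt(((1/17498)*(1/16569) + 21625/(-1/141)) + 8082) = sqrt((1/289924362 + 21625*(-141)) + 8082) = sqrt((1/289924362 - 3049125) + 8082) = sqrt(-884015620283249/289924362 + 8082) = sqrt(-881672451589565/289924362) = I*sqrt(28402035891120057609170)/96641454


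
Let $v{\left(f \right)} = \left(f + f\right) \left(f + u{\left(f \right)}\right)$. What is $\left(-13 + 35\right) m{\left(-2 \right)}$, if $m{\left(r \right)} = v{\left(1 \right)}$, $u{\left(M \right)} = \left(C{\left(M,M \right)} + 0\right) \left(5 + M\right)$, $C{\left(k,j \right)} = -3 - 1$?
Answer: $-1012$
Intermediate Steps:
$C{\left(k,j \right)} = -4$
$u{\left(M \right)} = -20 - 4 M$ ($u{\left(M \right)} = \left(-4 + 0\right) \left(5 + M\right) = - 4 \left(5 + M\right) = -20 - 4 M$)
$v{\left(f \right)} = 2 f \left(-20 - 3 f\right)$ ($v{\left(f \right)} = \left(f + f\right) \left(f - \left(20 + 4 f\right)\right) = 2 f \left(-20 - 3 f\right)$)
$m{\left(r \right)} = -46$ ($m{\left(r \right)} = 2 \cdot 1 \left(-20 - 3\right) = 2 \cdot 1 \left(-23\right) = -46$)
$\left(-13 + 35\right) m{\left(-2 \right)} = \left(-13 + 35\right) \left(-46\right) = 22 \left(-46\right) = -1012$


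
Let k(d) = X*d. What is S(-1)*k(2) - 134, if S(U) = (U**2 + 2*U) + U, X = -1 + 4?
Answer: -146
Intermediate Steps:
X = 3
S(U) = U**2 + 3*U
k(d) = 3*d
S(-1)*k(2) - 134 = (-(3 - 1))*(3*2) - 134 = -1*2*6 - 134 = -2*6 - 134 = -12 - 134 = -146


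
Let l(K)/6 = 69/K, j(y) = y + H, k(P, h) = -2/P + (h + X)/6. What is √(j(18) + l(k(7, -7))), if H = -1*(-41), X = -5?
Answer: I*√1954/4 ≈ 11.051*I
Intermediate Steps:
H = 41
k(P, h) = -⅚ - 2/P + h/6 (k(P, h) = -2/P + (h - 5)/6 = -2/P + (-5 + h)*(⅙) = -2/P + (-⅚ + h/6) = -⅚ - 2/P + h/6)
j(y) = 41 + y (j(y) = y + 41 = 41 + y)
l(K) = 414/K (l(K) = 6*(69/K) = 414/K)
√(j(18) + l(k(7, -7))) = √((41 + 18) + 414/(((⅙)*(-12 + 7*(-5 - 7))/7))) = √(59 + 414/(((⅙)*(⅐)*(-12 + 7*(-12))))) = √(59 + 414/(((⅙)*(⅐)*(-12 - 84)))) = √(59 + 414/(((⅙)*(⅐)*(-96)))) = √(59 + 414/(-16/7)) = √(59 + 414*(-7/16)) = √(59 - 1449/8) = √(-977/8) = I*√1954/4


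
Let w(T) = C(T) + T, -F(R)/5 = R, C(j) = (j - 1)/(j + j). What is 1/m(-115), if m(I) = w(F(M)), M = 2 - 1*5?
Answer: 15/232 ≈ 0.064655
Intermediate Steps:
C(j) = (-1 + j)/(2*j) (C(j) = (-1 + j)/((2*j)) = (-1 + j)*(1/(2*j)) = (-1 + j)/(2*j))
M = -3 (M = 2 - 5 = -3)
F(R) = -5*R
w(T) = T + (-1 + T)/(2*T) (w(T) = (-1 + T)/(2*T) + T = T + (-1 + T)/(2*T))
m(I) = 232/15 (m(I) = ½ - 5*(-3) - 1/(2*((-5*(-3)))) = ½ + 15 - ½/15 = ½ + 15 - ½*1/15 = ½ + 15 - 1/30 = 232/15)
1/m(-115) = 1/(232/15) = 15/232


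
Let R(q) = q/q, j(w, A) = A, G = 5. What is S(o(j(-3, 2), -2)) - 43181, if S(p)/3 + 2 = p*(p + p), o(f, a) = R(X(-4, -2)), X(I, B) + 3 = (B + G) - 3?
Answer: -43181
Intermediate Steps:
X(I, B) = -1 + B (X(I, B) = -3 + ((B + 5) - 3) = -3 + ((5 + B) - 3) = -3 + (2 + B) = -1 + B)
R(q) = 1
o(f, a) = 1
S(p) = -6 + 6*p² (S(p) = -6 + 3*(p*(p + p)) = -6 + 3*(p*(2*p)) = -6 + 3*(2*p²) = -6 + 6*p²)
S(o(j(-3, 2), -2)) - 43181 = (-6 + 6*1²) - 43181 = (-6 + 6*1) - 43181 = (-6 + 6) - 43181 = 0 - 43181 = -43181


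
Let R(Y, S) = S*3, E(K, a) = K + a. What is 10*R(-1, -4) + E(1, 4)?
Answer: -115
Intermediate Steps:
R(Y, S) = 3*S
10*R(-1, -4) + E(1, 4) = 10*(3*(-4)) + (1 + 4) = 10*(-12) + 5 = -120 + 5 = -115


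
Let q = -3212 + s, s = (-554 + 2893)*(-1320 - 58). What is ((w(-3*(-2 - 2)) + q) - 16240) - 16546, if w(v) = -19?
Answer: -3259159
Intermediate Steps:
s = -3223142 (s = 2339*(-1378) = -3223142)
q = -3226354 (q = -3212 - 3223142 = -3226354)
((w(-3*(-2 - 2)) + q) - 16240) - 16546 = ((-19 - 3226354) - 16240) - 16546 = (-3226373 - 16240) - 16546 = -3242613 - 16546 = -3259159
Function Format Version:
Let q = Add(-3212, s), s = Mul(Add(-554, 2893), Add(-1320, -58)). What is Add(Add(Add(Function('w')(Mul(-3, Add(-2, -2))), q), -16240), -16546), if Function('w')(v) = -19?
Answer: -3259159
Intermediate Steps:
s = -3223142 (s = Mul(2339, -1378) = -3223142)
q = -3226354 (q = Add(-3212, -3223142) = -3226354)
Add(Add(Add(Function('w')(Mul(-3, Add(-2, -2))), q), -16240), -16546) = Add(Add(Add(-19, -3226354), -16240), -16546) = Add(Add(-3226373, -16240), -16546) = Add(-3242613, -16546) = -3259159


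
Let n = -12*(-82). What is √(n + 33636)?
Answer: 2*√8655 ≈ 186.06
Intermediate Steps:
n = 984
√(n + 33636) = √(984 + 33636) = √34620 = 2*√8655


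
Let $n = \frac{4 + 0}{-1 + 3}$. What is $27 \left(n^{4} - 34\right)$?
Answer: $-486$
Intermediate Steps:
$n = 2$ ($n = \frac{4}{2} = 4 \cdot \frac{1}{2} = 2$)
$27 \left(n^{4} - 34\right) = 27 \left(2^{4} - 34\right) = 27 \left(16 - 34\right) = 27 \left(-18\right) = -486$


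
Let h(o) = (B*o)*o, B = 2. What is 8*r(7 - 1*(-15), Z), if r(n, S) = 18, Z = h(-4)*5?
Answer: 144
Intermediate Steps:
h(o) = 2*o**2 (h(o) = (2*o)*o = 2*o**2)
Z = 160 (Z = (2*(-4)**2)*5 = (2*16)*5 = 32*5 = 160)
8*r(7 - 1*(-15), Z) = 8*18 = 144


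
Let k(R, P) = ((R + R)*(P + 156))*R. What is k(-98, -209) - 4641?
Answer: -1022665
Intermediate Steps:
k(R, P) = 2*R²*(156 + P) (k(R, P) = ((2*R)*(156 + P))*R = (2*R*(156 + P))*R = 2*R²*(156 + P))
k(-98, -209) - 4641 = 2*(-98)²*(156 - 209) - 4641 = 2*9604*(-53) - 4641 = -1018024 - 4641 = -1022665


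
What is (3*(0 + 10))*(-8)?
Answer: -240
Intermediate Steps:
(3*(0 + 10))*(-8) = (3*10)*(-8) = 30*(-8) = -240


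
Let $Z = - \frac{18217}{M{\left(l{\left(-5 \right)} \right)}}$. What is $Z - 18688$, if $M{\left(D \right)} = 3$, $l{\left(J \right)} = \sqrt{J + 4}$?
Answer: $- \frac{74281}{3} \approx -24760.0$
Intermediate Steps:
$l{\left(J \right)} = \sqrt{4 + J}$
$Z = - \frac{18217}{3} \approx -6072.3$
$Z - 18688 = - \frac{18217}{3} - 18688 = - \frac{74281}{3}$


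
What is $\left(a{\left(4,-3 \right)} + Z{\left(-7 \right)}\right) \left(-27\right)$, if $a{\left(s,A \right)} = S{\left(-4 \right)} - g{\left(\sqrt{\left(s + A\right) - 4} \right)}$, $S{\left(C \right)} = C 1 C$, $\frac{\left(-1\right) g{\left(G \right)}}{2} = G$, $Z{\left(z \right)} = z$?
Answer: $-243 - 54 i \sqrt{3} \approx -243.0 - 93.531 i$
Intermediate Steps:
$g{\left(G \right)} = - 2 G$
$S{\left(C \right)} = C^{2}$ ($S{\left(C \right)} = C C = C^{2}$)
$a{\left(s,A \right)} = 16 + 2 \sqrt{-4 + A + s}$ ($a{\left(s,A \right)} = \left(-4\right)^{2} - - 2 \sqrt{\left(s + A\right) - 4} = 16 - - 2 \sqrt{\left(A + s\right) - 4} = 16 - - 2 \sqrt{-4 + A + s} = 16 + 2 \sqrt{-4 + A + s}$)
$\left(a{\left(4,-3 \right)} + Z{\left(-7 \right)}\right) \left(-27\right) = \left(\left(16 + 2 \sqrt{-4 - 3 + 4}\right) - 7\right) \left(-27\right) = \left(\left(16 + 2 \sqrt{-3}\right) - 7\right) \left(-27\right) = \left(\left(16 + 2 i \sqrt{3}\right) - 7\right) \left(-27\right) = \left(9 + 2 i \sqrt{3}\right) \left(-27\right) = -243 - 54 i \sqrt{3}$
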